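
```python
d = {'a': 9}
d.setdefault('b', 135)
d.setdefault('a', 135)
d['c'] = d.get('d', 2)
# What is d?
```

After line 1: d = {'a': 9}
After line 2 (setdefault adds 'b'=135): d = {'a': 9, 'b': 135}
After line 3 (setdefault 'a' no-op, already exists): d = {'a': 9, 'b': 135}
After line 4 (get('d', 2) returns default since 'd' not in d): d = {'a': 9, 'b': 135, 'c': 2}

{'a': 9, 'b': 135, 'c': 2}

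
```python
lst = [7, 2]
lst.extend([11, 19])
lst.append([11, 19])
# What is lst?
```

After line 1: lst = [7, 2]
After line 2 (extend unpacks [11, 19]): lst = [7, 2, 11, 19]
After line 3 (append adds [11, 19] as single element): lst = [7, 2, 11, 19, [11, 19]]

[7, 2, 11, 19, [11, 19]]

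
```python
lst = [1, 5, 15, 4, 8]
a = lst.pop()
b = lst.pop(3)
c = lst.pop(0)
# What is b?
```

After line 1: lst = [1, 5, 15, 4, 8]
After line 2 (pop() -> a = 8): lst = [1, 5, 15, 4]
After line 3 (pop(3) -> b = 4): lst = [1, 5, 15]
After line 4 (pop(0) -> c = 1): lst = [5, 15]

4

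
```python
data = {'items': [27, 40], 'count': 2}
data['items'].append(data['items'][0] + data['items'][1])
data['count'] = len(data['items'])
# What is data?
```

After line 1: data = {'items': [27, 40], 'count': 2}
After line 2 (append 27 + 40 = 67): data = {'items': [27, 40, 67], 'count': 2}
After line 3 (count = len(items) = 3): data = {'items': [27, 40, 67], 'count': 3}

{'items': [27, 40, 67], 'count': 3}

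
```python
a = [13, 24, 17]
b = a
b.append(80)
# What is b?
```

After line 1: a = [13, 24, 17]
After line 2 (b = a is an alias, same object): a = [13, 24, 17], b = [13, 24, 17]
After line 3 (b.append mutates the shared list): a = [13, 24, 17, 80], b = [13, 24, 17, 80]

[13, 24, 17, 80]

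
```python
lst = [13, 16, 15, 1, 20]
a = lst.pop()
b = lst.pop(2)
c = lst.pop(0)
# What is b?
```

After line 1: lst = [13, 16, 15, 1, 20]
After line 2 (pop() -> a = 20): lst = [13, 16, 15, 1]
After line 3 (pop(2) -> b = 15): lst = [13, 16, 1]
After line 4 (pop(0) -> c = 13): lst = [16, 1]

15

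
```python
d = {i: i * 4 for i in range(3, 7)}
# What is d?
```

{3: 12, 4: 16, 5: 20, 6: 24}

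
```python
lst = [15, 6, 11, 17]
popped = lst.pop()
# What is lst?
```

[15, 6, 11]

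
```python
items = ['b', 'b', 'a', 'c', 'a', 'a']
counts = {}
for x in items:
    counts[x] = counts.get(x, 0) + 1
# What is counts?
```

Initial: counts = {}, items = ['b', 'b', 'a', 'c', 'a', 'a']
See 'b': counts = {'b': 1}
See 'b': counts = {'b': 2}
See 'a': counts = {'b': 2, 'a': 1}
See 'c': counts = {'b': 2, 'a': 1, 'c': 1}
See 'a': counts = {'b': 2, 'a': 2, 'c': 1}
See 'a': counts = {'b': 2, 'a': 3, 'c': 1}

{'b': 2, 'a': 3, 'c': 1}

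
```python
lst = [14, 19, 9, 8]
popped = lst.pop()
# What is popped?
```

8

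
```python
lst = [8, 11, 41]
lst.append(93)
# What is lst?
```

[8, 11, 41, 93]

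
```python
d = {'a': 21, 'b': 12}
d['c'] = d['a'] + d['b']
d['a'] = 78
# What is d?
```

After line 1: d = {'a': 21, 'b': 12}
After line 2 (d['c'] = 21 + 12): d = {'a': 21, 'b': 12, 'c': 33}
After line 3: d = {'a': 78, 'b': 12, 'c': 33}

{'a': 78, 'b': 12, 'c': 33}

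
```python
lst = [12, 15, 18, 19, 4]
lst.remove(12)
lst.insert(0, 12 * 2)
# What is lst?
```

After line 1: lst = [12, 15, 18, 19, 4]
After line 2 (remove first 12): lst = [15, 18, 19, 4]
After line 3 (insert 24 at index 0): lst = [24, 15, 18, 19, 4]

[24, 15, 18, 19, 4]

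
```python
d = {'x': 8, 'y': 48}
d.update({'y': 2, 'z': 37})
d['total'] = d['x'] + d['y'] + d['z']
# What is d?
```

After line 1: d = {'x': 8, 'y': 48}
After line 2 (y overwritten, z added): d = {'x': 8, 'y': 2, 'z': 37}
After line 3 (total = 8 + 2 + 37 = 47): d = {'x': 8, 'y': 2, 'z': 37, 'total': 47}

{'x': 8, 'y': 2, 'z': 37, 'total': 47}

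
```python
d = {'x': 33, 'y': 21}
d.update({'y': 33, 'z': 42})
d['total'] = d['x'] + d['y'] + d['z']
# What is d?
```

After line 1: d = {'x': 33, 'y': 21}
After line 2 (y overwritten, z added): d = {'x': 33, 'y': 33, 'z': 42}
After line 3 (total = 33 + 33 + 42 = 108): d = {'x': 33, 'y': 33, 'z': 42, 'total': 108}

{'x': 33, 'y': 33, 'z': 42, 'total': 108}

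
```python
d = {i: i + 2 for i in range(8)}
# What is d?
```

{0: 2, 1: 3, 2: 4, 3: 5, 4: 6, 5: 7, 6: 8, 7: 9}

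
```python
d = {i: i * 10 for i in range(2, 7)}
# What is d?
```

{2: 20, 3: 30, 4: 40, 5: 50, 6: 60}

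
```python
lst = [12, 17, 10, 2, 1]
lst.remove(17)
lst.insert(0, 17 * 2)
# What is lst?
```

After line 1: lst = [12, 17, 10, 2, 1]
After line 2 (remove first 17): lst = [12, 10, 2, 1]
After line 3 (insert 34 at index 0): lst = [34, 12, 10, 2, 1]

[34, 12, 10, 2, 1]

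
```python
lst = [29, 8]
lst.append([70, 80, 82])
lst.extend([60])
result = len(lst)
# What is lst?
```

After line 1: lst = [29, 8]
After line 2 (append adds [70, 80, 82] as single element): lst = [29, 8, [70, 80, 82]]
After line 3 (extend unpacks [60], adds 60): lst = [29, 8, [70, 80, 82], 60]
After line 4: result = len(lst) = 4

[29, 8, [70, 80, 82], 60]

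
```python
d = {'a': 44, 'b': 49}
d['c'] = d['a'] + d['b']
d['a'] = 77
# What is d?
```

After line 1: d = {'a': 44, 'b': 49}
After line 2 (d['c'] = 44 + 49): d = {'a': 44, 'b': 49, 'c': 93}
After line 3: d = {'a': 77, 'b': 49, 'c': 93}

{'a': 77, 'b': 49, 'c': 93}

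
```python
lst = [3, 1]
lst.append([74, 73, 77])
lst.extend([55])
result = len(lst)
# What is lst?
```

After line 1: lst = [3, 1]
After line 2 (append adds [74, 73, 77] as single element): lst = [3, 1, [74, 73, 77]]
After line 3 (extend unpacks [55], adds 55): lst = [3, 1, [74, 73, 77], 55]
After line 4: result = len(lst) = 4

[3, 1, [74, 73, 77], 55]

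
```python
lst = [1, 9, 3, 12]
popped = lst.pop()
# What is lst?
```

[1, 9, 3]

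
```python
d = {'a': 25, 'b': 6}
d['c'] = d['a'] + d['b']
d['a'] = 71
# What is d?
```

After line 1: d = {'a': 25, 'b': 6}
After line 2 (d['c'] = 25 + 6): d = {'a': 25, 'b': 6, 'c': 31}
After line 3: d = {'a': 71, 'b': 6, 'c': 31}

{'a': 71, 'b': 6, 'c': 31}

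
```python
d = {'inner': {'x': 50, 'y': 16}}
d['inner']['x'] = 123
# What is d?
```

After line 1: d = {'inner': {'x': 50, 'y': 16}}
After line 2 (inner x overwritten): d = {'inner': {'x': 123, 'y': 16}}

{'inner': {'x': 123, 'y': 16}}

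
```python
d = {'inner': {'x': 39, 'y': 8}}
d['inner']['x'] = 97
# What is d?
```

After line 1: d = {'inner': {'x': 39, 'y': 8}}
After line 2 (inner x overwritten): d = {'inner': {'x': 97, 'y': 8}}

{'inner': {'x': 97, 'y': 8}}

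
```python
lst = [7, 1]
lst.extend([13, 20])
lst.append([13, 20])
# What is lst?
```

After line 1: lst = [7, 1]
After line 2 (extend unpacks [13, 20]): lst = [7, 1, 13, 20]
After line 3 (append adds [13, 20] as single element): lst = [7, 1, 13, 20, [13, 20]]

[7, 1, 13, 20, [13, 20]]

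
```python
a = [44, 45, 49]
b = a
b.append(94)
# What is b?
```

After line 1: a = [44, 45, 49]
After line 2 (b = a is an alias, same object): a = [44, 45, 49], b = [44, 45, 49]
After line 3 (b.append mutates the shared list): a = [44, 45, 49, 94], b = [44, 45, 49, 94]

[44, 45, 49, 94]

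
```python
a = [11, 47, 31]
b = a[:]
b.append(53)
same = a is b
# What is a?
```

After line 1: a = [11, 47, 31]
After line 2 (b = a[:] is a shallow copy, new object): a = [11, 47, 31], b = [11, 47, 31]
After line 3 (append only mutates b): a = [11, 47, 31], b = [11, 47, 31, 53]
After line 4 (same = a is b; different objects -> False): same = False

[11, 47, 31]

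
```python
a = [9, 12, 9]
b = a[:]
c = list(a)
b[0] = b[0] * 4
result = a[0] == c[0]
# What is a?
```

After line 1: a = [9, 12, 9]
After line 2 (b = a[:], copy): a = [9, 12, 9], b = [9, 12, 9]
After line 3 (c = list(a) is a copy, new object): c = [9, 12, 9]
After line 4 (b[0] = 9 * 4 = 36; only b mutates (copy)): a = [9, 12, 9], b = [36, 12, 9], c = [9, 12, 9]
After line 5 (a[0] = 9, c[0] = 9; result = True)

[9, 12, 9]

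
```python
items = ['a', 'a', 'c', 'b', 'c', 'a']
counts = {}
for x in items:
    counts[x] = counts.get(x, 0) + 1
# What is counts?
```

Initial: counts = {}, items = ['a', 'a', 'c', 'b', 'c', 'a']
See 'a': counts = {'a': 1}
See 'a': counts = {'a': 2}
See 'c': counts = {'a': 2, 'c': 1}
See 'b': counts = {'a': 2, 'c': 1, 'b': 1}
See 'c': counts = {'a': 2, 'c': 2, 'b': 1}
See 'a': counts = {'a': 3, 'c': 2, 'b': 1}

{'a': 3, 'c': 2, 'b': 1}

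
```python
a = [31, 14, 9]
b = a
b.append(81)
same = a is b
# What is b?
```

After line 1: a = [31, 14, 9]
After line 2 (b = a is an alias, same object): a = [31, 14, 9], b = [31, 14, 9]
After line 3 (b.append mutates the shared list): a = [31, 14, 9, 81], b = [31, 14, 9, 81]
After line 4 (same = a is b; same object -> True): same = True

[31, 14, 9, 81]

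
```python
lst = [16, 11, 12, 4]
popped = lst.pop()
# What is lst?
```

[16, 11, 12]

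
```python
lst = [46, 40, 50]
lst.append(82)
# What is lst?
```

[46, 40, 50, 82]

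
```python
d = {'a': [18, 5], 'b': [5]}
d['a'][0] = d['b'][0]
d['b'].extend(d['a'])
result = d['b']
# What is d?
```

After line 1: d = {'a': [18, 5], 'b': [5]}
After line 2 (a[0] = b[0] = 5): d = {'a': [5, 5], 'b': [5]}
After line 3 (b.extend(a) appends [5, 5]): d = {'a': [5, 5], 'b': [5, 5, 5]}
After line 4: result = d['b'] = [5, 5, 5]

{'a': [5, 5], 'b': [5, 5, 5]}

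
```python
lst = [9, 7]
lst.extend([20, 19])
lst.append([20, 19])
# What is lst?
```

After line 1: lst = [9, 7]
After line 2 (extend unpacks [20, 19]): lst = [9, 7, 20, 19]
After line 3 (append adds [20, 19] as single element): lst = [9, 7, 20, 19, [20, 19]]

[9, 7, 20, 19, [20, 19]]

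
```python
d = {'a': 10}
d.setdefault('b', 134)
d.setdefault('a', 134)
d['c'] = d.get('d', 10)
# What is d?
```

After line 1: d = {'a': 10}
After line 2 (setdefault adds 'b'=134): d = {'a': 10, 'b': 134}
After line 3 (setdefault 'a' no-op, already exists): d = {'a': 10, 'b': 134}
After line 4 (get('d', 10) returns default since 'd' not in d): d = {'a': 10, 'b': 134, 'c': 10}

{'a': 10, 'b': 134, 'c': 10}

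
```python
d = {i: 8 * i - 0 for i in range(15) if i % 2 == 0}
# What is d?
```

{0: 0, 2: 16, 4: 32, 6: 48, 8: 64, 10: 80, 12: 96, 14: 112}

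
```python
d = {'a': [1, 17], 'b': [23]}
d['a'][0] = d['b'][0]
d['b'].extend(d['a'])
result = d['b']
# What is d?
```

After line 1: d = {'a': [1, 17], 'b': [23]}
After line 2 (a[0] = b[0] = 23): d = {'a': [23, 17], 'b': [23]}
After line 3 (b.extend(a) appends [23, 17]): d = {'a': [23, 17], 'b': [23, 23, 17]}
After line 4: result = d['b'] = [23, 23, 17]

{'a': [23, 17], 'b': [23, 23, 17]}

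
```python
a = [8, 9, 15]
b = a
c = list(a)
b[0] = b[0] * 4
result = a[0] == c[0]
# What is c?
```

After line 1: a = [8, 9, 15]
After line 2 (b = a, alias): a = [8, 9, 15], b = [8, 9, 15]
After line 3 (c = list(a) is a copy, new object): c = [8, 9, 15]
After line 4 (b[0] = 8 * 4 = 32; mutates shared a/b): a = b = [32, 9, 15], c = [8, 9, 15]
After line 5 (a[0] = 32, c[0] = 8; result = False)

[8, 9, 15]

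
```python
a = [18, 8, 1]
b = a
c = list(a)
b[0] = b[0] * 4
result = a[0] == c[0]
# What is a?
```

After line 1: a = [18, 8, 1]
After line 2 (b = a, alias): a = [18, 8, 1], b = [18, 8, 1]
After line 3 (c = list(a) is a copy, new object): c = [18, 8, 1]
After line 4 (b[0] = 18 * 4 = 72; mutates shared a/b): a = b = [72, 8, 1], c = [18, 8, 1]
After line 5 (a[0] = 72, c[0] = 18; result = False)

[72, 8, 1]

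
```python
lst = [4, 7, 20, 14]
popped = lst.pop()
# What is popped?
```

14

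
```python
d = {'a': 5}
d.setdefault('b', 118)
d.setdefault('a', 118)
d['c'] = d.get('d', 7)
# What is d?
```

After line 1: d = {'a': 5}
After line 2 (setdefault adds 'b'=118): d = {'a': 5, 'b': 118}
After line 3 (setdefault 'a' no-op, already exists): d = {'a': 5, 'b': 118}
After line 4 (get('d', 7) returns default since 'd' not in d): d = {'a': 5, 'b': 118, 'c': 7}

{'a': 5, 'b': 118, 'c': 7}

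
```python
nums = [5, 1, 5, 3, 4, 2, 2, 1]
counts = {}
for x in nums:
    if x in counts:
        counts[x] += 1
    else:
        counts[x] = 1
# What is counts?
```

Initial: counts = {}, nums = [5, 1, 5, 3, 4, 2, 2, 1]
See 5: counts = {5: 1}
See 1: counts = {5: 1, 1: 1}
See 5: counts = {5: 2, 1: 1}
See 3: counts = {5: 2, 1: 1, 3: 1}
See 4: counts = {5: 2, 1: 1, 3: 1, 4: 1}
See 2: counts = {5: 2, 1: 1, 3: 1, 4: 1, 2: 1}
See 2: counts = {5: 2, 1: 1, 3: 1, 4: 1, 2: 2}
See 1: counts = {5: 2, 1: 2, 3: 1, 4: 1, 2: 2}

{5: 2, 1: 2, 3: 1, 4: 1, 2: 2}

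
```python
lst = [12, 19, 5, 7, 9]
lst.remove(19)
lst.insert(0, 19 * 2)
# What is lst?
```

After line 1: lst = [12, 19, 5, 7, 9]
After line 2 (remove first 19): lst = [12, 5, 7, 9]
After line 3 (insert 38 at index 0): lst = [38, 12, 5, 7, 9]

[38, 12, 5, 7, 9]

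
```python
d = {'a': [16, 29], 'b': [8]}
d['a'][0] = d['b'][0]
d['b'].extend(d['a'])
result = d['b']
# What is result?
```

After line 1: d = {'a': [16, 29], 'b': [8]}
After line 2 (a[0] = b[0] = 8): d = {'a': [8, 29], 'b': [8]}
After line 3 (b.extend(a) appends [8, 29]): d = {'a': [8, 29], 'b': [8, 8, 29]}
After line 4: result = d['b'] = [8, 8, 29]

[8, 8, 29]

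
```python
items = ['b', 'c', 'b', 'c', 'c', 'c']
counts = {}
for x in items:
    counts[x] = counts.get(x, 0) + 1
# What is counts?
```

Initial: counts = {}, items = ['b', 'c', 'b', 'c', 'c', 'c']
See 'b': counts = {'b': 1}
See 'c': counts = {'b': 1, 'c': 1}
See 'b': counts = {'b': 2, 'c': 1}
See 'c': counts = {'b': 2, 'c': 2}
See 'c': counts = {'b': 2, 'c': 3}
See 'c': counts = {'b': 2, 'c': 4}

{'b': 2, 'c': 4}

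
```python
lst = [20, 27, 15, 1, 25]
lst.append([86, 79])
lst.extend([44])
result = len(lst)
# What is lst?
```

After line 1: lst = [20, 27, 15, 1, 25]
After line 2 (append adds [86, 79] as single element): lst = [20, 27, 15, 1, 25, [86, 79]]
After line 3 (extend unpacks [44], adds 44): lst = [20, 27, 15, 1, 25, [86, 79], 44]
After line 4: result = len(lst) = 7

[20, 27, 15, 1, 25, [86, 79], 44]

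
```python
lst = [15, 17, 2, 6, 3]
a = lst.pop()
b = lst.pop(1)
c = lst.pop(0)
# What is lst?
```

After line 1: lst = [15, 17, 2, 6, 3]
After line 2 (pop() -> a = 3): lst = [15, 17, 2, 6]
After line 3 (pop(1) -> b = 17): lst = [15, 2, 6]
After line 4 (pop(0) -> c = 15): lst = [2, 6]

[2, 6]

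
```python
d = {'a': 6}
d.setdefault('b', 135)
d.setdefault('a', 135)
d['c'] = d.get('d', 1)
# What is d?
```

After line 1: d = {'a': 6}
After line 2 (setdefault adds 'b'=135): d = {'a': 6, 'b': 135}
After line 3 (setdefault 'a' no-op, already exists): d = {'a': 6, 'b': 135}
After line 4 (get('d', 1) returns default since 'd' not in d): d = {'a': 6, 'b': 135, 'c': 1}

{'a': 6, 'b': 135, 'c': 1}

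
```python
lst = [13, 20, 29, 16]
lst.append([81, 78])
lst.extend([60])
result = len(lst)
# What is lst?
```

After line 1: lst = [13, 20, 29, 16]
After line 2 (append adds [81, 78] as single element): lst = [13, 20, 29, 16, [81, 78]]
After line 3 (extend unpacks [60], adds 60): lst = [13, 20, 29, 16, [81, 78], 60]
After line 4: result = len(lst) = 6

[13, 20, 29, 16, [81, 78], 60]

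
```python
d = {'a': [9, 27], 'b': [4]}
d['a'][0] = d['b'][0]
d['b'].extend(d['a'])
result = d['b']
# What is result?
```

After line 1: d = {'a': [9, 27], 'b': [4]}
After line 2 (a[0] = b[0] = 4): d = {'a': [4, 27], 'b': [4]}
After line 3 (b.extend(a) appends [4, 27]): d = {'a': [4, 27], 'b': [4, 4, 27]}
After line 4: result = d['b'] = [4, 4, 27]

[4, 4, 27]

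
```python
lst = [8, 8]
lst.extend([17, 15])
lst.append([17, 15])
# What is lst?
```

After line 1: lst = [8, 8]
After line 2 (extend unpacks [17, 15]): lst = [8, 8, 17, 15]
After line 3 (append adds [17, 15] as single element): lst = [8, 8, 17, 15, [17, 15]]

[8, 8, 17, 15, [17, 15]]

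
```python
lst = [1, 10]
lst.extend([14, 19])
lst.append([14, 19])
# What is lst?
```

After line 1: lst = [1, 10]
After line 2 (extend unpacks [14, 19]): lst = [1, 10, 14, 19]
After line 3 (append adds [14, 19] as single element): lst = [1, 10, 14, 19, [14, 19]]

[1, 10, 14, 19, [14, 19]]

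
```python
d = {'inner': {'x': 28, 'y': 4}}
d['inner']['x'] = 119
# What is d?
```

After line 1: d = {'inner': {'x': 28, 'y': 4}}
After line 2 (inner x overwritten): d = {'inner': {'x': 119, 'y': 4}}

{'inner': {'x': 119, 'y': 4}}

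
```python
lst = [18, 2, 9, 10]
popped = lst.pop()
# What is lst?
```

[18, 2, 9]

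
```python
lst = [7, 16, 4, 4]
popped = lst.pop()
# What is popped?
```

4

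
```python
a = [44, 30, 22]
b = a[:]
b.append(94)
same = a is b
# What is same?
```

After line 1: a = [44, 30, 22]
After line 2 (b = a[:] is a shallow copy, new object): a = [44, 30, 22], b = [44, 30, 22]
After line 3 (append only mutates b): a = [44, 30, 22], b = [44, 30, 22, 94]
After line 4 (same = a is b; different objects -> False): same = False

False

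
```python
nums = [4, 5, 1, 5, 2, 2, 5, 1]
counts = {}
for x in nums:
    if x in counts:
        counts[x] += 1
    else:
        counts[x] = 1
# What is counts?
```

Initial: counts = {}, nums = [4, 5, 1, 5, 2, 2, 5, 1]
See 4: counts = {4: 1}
See 5: counts = {4: 1, 5: 1}
See 1: counts = {4: 1, 5: 1, 1: 1}
See 5: counts = {4: 1, 5: 2, 1: 1}
See 2: counts = {4: 1, 5: 2, 1: 1, 2: 1}
See 2: counts = {4: 1, 5: 2, 1: 1, 2: 2}
See 5: counts = {4: 1, 5: 3, 1: 1, 2: 2}
See 1: counts = {4: 1, 5: 3, 1: 2, 2: 2}

{4: 1, 5: 3, 1: 2, 2: 2}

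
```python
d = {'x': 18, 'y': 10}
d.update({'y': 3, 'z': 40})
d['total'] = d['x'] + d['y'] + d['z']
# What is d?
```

After line 1: d = {'x': 18, 'y': 10}
After line 2 (y overwritten, z added): d = {'x': 18, 'y': 3, 'z': 40}
After line 3 (total = 18 + 3 + 40 = 61): d = {'x': 18, 'y': 3, 'z': 40, 'total': 61}

{'x': 18, 'y': 3, 'z': 40, 'total': 61}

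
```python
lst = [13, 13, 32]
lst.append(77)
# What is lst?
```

[13, 13, 32, 77]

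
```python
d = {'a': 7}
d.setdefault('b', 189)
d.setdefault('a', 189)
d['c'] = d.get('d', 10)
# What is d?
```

After line 1: d = {'a': 7}
After line 2 (setdefault adds 'b'=189): d = {'a': 7, 'b': 189}
After line 3 (setdefault 'a' no-op, already exists): d = {'a': 7, 'b': 189}
After line 4 (get('d', 10) returns default since 'd' not in d): d = {'a': 7, 'b': 189, 'c': 10}

{'a': 7, 'b': 189, 'c': 10}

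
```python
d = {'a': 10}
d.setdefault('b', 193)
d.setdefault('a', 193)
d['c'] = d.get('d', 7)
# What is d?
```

After line 1: d = {'a': 10}
After line 2 (setdefault adds 'b'=193): d = {'a': 10, 'b': 193}
After line 3 (setdefault 'a' no-op, already exists): d = {'a': 10, 'b': 193}
After line 4 (get('d', 7) returns default since 'd' not in d): d = {'a': 10, 'b': 193, 'c': 7}

{'a': 10, 'b': 193, 'c': 7}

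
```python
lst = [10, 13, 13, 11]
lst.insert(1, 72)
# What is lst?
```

[10, 72, 13, 13, 11]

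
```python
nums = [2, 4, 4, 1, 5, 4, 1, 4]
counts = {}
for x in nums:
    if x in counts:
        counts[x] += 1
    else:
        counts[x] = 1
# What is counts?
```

Initial: counts = {}, nums = [2, 4, 4, 1, 5, 4, 1, 4]
See 2: counts = {2: 1}
See 4: counts = {2: 1, 4: 1}
See 4: counts = {2: 1, 4: 2}
See 1: counts = {2: 1, 4: 2, 1: 1}
See 5: counts = {2: 1, 4: 2, 1: 1, 5: 1}
See 4: counts = {2: 1, 4: 3, 1: 1, 5: 1}
See 1: counts = {2: 1, 4: 3, 1: 2, 5: 1}
See 4: counts = {2: 1, 4: 4, 1: 2, 5: 1}

{2: 1, 4: 4, 1: 2, 5: 1}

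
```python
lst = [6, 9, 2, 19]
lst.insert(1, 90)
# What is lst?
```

[6, 90, 9, 2, 19]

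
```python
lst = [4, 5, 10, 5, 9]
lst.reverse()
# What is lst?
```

[9, 5, 10, 5, 4]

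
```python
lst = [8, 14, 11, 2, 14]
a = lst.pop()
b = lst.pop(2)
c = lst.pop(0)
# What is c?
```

After line 1: lst = [8, 14, 11, 2, 14]
After line 2 (pop() -> a = 14): lst = [8, 14, 11, 2]
After line 3 (pop(2) -> b = 11): lst = [8, 14, 2]
After line 4 (pop(0) -> c = 8): lst = [14, 2]

8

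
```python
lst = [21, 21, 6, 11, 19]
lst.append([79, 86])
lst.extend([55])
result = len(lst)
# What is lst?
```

After line 1: lst = [21, 21, 6, 11, 19]
After line 2 (append adds [79, 86] as single element): lst = [21, 21, 6, 11, 19, [79, 86]]
After line 3 (extend unpacks [55], adds 55): lst = [21, 21, 6, 11, 19, [79, 86], 55]
After line 4: result = len(lst) = 7

[21, 21, 6, 11, 19, [79, 86], 55]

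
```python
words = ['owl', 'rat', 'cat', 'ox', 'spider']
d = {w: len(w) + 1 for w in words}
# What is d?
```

{'owl': 4, 'rat': 4, 'cat': 4, 'ox': 3, 'spider': 7}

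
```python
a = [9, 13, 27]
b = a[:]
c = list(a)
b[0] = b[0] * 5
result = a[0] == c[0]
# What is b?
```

After line 1: a = [9, 13, 27]
After line 2 (b = a[:], copy): a = [9, 13, 27], b = [9, 13, 27]
After line 3 (c = list(a) is a copy, new object): c = [9, 13, 27]
After line 4 (b[0] = 9 * 5 = 45; only b mutates (copy)): a = [9, 13, 27], b = [45, 13, 27], c = [9, 13, 27]
After line 5 (a[0] = 9, c[0] = 9; result = True)

[45, 13, 27]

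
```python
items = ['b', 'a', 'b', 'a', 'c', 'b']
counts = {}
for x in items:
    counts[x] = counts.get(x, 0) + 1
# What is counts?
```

Initial: counts = {}, items = ['b', 'a', 'b', 'a', 'c', 'b']
See 'b': counts = {'b': 1}
See 'a': counts = {'b': 1, 'a': 1}
See 'b': counts = {'b': 2, 'a': 1}
See 'a': counts = {'b': 2, 'a': 2}
See 'c': counts = {'b': 2, 'a': 2, 'c': 1}
See 'b': counts = {'b': 3, 'a': 2, 'c': 1}

{'b': 3, 'a': 2, 'c': 1}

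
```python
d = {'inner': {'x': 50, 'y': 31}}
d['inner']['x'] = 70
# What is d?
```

After line 1: d = {'inner': {'x': 50, 'y': 31}}
After line 2 (inner x overwritten): d = {'inner': {'x': 70, 'y': 31}}

{'inner': {'x': 70, 'y': 31}}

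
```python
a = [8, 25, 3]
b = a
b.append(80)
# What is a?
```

After line 1: a = [8, 25, 3]
After line 2 (b = a is an alias, same object): a = [8, 25, 3], b = [8, 25, 3]
After line 3 (b.append mutates the shared list): a = [8, 25, 3, 80], b = [8, 25, 3, 80]

[8, 25, 3, 80]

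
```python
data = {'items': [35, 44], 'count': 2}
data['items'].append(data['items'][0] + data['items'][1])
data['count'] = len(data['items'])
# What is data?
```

After line 1: data = {'items': [35, 44], 'count': 2}
After line 2 (append 35 + 44 = 79): data = {'items': [35, 44, 79], 'count': 2}
After line 3 (count = len(items) = 3): data = {'items': [35, 44, 79], 'count': 3}

{'items': [35, 44, 79], 'count': 3}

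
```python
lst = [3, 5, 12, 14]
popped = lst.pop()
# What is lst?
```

[3, 5, 12]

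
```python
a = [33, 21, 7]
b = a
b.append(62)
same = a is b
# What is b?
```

After line 1: a = [33, 21, 7]
After line 2 (b = a is an alias, same object): a = [33, 21, 7], b = [33, 21, 7]
After line 3 (b.append mutates the shared list): a = [33, 21, 7, 62], b = [33, 21, 7, 62]
After line 4 (same = a is b; same object -> True): same = True

[33, 21, 7, 62]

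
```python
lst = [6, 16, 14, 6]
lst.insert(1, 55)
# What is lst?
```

[6, 55, 16, 14, 6]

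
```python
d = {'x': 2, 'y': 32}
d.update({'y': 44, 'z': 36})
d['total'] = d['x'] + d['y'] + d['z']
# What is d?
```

After line 1: d = {'x': 2, 'y': 32}
After line 2 (y overwritten, z added): d = {'x': 2, 'y': 44, 'z': 36}
After line 3 (total = 2 + 44 + 36 = 82): d = {'x': 2, 'y': 44, 'z': 36, 'total': 82}

{'x': 2, 'y': 44, 'z': 36, 'total': 82}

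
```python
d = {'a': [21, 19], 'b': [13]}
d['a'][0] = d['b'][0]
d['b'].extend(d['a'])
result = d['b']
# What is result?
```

After line 1: d = {'a': [21, 19], 'b': [13]}
After line 2 (a[0] = b[0] = 13): d = {'a': [13, 19], 'b': [13]}
After line 3 (b.extend(a) appends [13, 19]): d = {'a': [13, 19], 'b': [13, 13, 19]}
After line 4: result = d['b'] = [13, 13, 19]

[13, 13, 19]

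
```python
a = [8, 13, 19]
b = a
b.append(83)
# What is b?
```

After line 1: a = [8, 13, 19]
After line 2 (b = a is an alias, same object): a = [8, 13, 19], b = [8, 13, 19]
After line 3 (b.append mutates the shared list): a = [8, 13, 19, 83], b = [8, 13, 19, 83]

[8, 13, 19, 83]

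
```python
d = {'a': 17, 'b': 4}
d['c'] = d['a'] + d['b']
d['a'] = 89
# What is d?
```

After line 1: d = {'a': 17, 'b': 4}
After line 2 (d['c'] = 17 + 4): d = {'a': 17, 'b': 4, 'c': 21}
After line 3: d = {'a': 89, 'b': 4, 'c': 21}

{'a': 89, 'b': 4, 'c': 21}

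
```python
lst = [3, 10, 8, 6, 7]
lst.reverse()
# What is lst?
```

[7, 6, 8, 10, 3]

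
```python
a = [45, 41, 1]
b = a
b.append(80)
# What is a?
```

After line 1: a = [45, 41, 1]
After line 2 (b = a is an alias, same object): a = [45, 41, 1], b = [45, 41, 1]
After line 3 (b.append mutates the shared list): a = [45, 41, 1, 80], b = [45, 41, 1, 80]

[45, 41, 1, 80]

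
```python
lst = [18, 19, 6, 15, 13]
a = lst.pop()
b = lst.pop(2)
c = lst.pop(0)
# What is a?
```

After line 1: lst = [18, 19, 6, 15, 13]
After line 2 (pop() -> a = 13): lst = [18, 19, 6, 15]
After line 3 (pop(2) -> b = 6): lst = [18, 19, 15]
After line 4 (pop(0) -> c = 18): lst = [19, 15]

13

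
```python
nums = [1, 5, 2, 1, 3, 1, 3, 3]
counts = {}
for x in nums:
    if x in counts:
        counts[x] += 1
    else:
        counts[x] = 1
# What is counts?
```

Initial: counts = {}, nums = [1, 5, 2, 1, 3, 1, 3, 3]
See 1: counts = {1: 1}
See 5: counts = {1: 1, 5: 1}
See 2: counts = {1: 1, 5: 1, 2: 1}
See 1: counts = {1: 2, 5: 1, 2: 1}
See 3: counts = {1: 2, 5: 1, 2: 1, 3: 1}
See 1: counts = {1: 3, 5: 1, 2: 1, 3: 1}
See 3: counts = {1: 3, 5: 1, 2: 1, 3: 2}
See 3: counts = {1: 3, 5: 1, 2: 1, 3: 3}

{1: 3, 5: 1, 2: 1, 3: 3}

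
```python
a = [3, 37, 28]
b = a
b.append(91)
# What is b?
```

After line 1: a = [3, 37, 28]
After line 2 (b = a is an alias, same object): a = [3, 37, 28], b = [3, 37, 28]
After line 3 (b.append mutates the shared list): a = [3, 37, 28, 91], b = [3, 37, 28, 91]

[3, 37, 28, 91]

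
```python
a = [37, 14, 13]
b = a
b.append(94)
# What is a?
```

After line 1: a = [37, 14, 13]
After line 2 (b = a is an alias, same object): a = [37, 14, 13], b = [37, 14, 13]
After line 3 (b.append mutates the shared list): a = [37, 14, 13, 94], b = [37, 14, 13, 94]

[37, 14, 13, 94]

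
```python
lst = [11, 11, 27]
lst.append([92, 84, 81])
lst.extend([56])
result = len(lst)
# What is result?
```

After line 1: lst = [11, 11, 27]
After line 2 (append adds [92, 84, 81] as single element): lst = [11, 11, 27, [92, 84, 81]]
After line 3 (extend unpacks [56], adds 56): lst = [11, 11, 27, [92, 84, 81], 56]
After line 4: result = len(lst) = 5

5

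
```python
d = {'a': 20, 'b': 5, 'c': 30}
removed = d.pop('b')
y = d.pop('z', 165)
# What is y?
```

After line 1: d = {'a': 20, 'b': 5, 'c': 30}
After line 2 (pop 'b' returns 5): d = {'a': 20, 'c': 30}, removed = 5
After line 3 (pop 'z' missing, returns default 165): d = {'a': 20, 'c': 30}, y = 165

165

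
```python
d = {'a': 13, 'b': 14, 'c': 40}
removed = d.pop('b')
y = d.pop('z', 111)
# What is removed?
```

After line 1: d = {'a': 13, 'b': 14, 'c': 40}
After line 2 (pop 'b' returns 14): d = {'a': 13, 'c': 40}, removed = 14
After line 3 (pop 'z' missing, returns default 111): d = {'a': 13, 'c': 40}, y = 111

14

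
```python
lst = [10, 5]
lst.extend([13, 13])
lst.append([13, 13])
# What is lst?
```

After line 1: lst = [10, 5]
After line 2 (extend unpacks [13, 13]): lst = [10, 5, 13, 13]
After line 3 (append adds [13, 13] as single element): lst = [10, 5, 13, 13, [13, 13]]

[10, 5, 13, 13, [13, 13]]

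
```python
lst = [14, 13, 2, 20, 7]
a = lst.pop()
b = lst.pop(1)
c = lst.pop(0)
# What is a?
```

After line 1: lst = [14, 13, 2, 20, 7]
After line 2 (pop() -> a = 7): lst = [14, 13, 2, 20]
After line 3 (pop(1) -> b = 13): lst = [14, 2, 20]
After line 4 (pop(0) -> c = 14): lst = [2, 20]

7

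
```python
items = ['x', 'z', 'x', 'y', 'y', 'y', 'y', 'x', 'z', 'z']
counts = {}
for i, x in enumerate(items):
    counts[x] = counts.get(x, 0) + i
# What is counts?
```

Initial: counts = {}, items = ['x', 'z', 'x', 'y', 'y', 'y', 'y', 'x', 'z', 'z']
i=0, x='x': counts = {'x': 0}
i=1, x='z': counts = {'x': 0, 'z': 1}
i=2, x='x': counts = {'x': 2, 'z': 1}
i=3, x='y': counts = {'x': 2, 'z': 1, 'y': 3}
i=4, x='y': counts = {'x': 2, 'z': 1, 'y': 7}
i=5, x='y': counts = {'x': 2, 'z': 1, 'y': 12}
i=6, x='y': counts = {'x': 2, 'z': 1, 'y': 18}
i=7, x='x': counts = {'x': 9, 'z': 1, 'y': 18}
i=8, x='z': counts = {'x': 9, 'z': 9, 'y': 18}
i=9, x='z': counts = {'x': 9, 'z': 18, 'y': 18}

{'x': 9, 'z': 18, 'y': 18}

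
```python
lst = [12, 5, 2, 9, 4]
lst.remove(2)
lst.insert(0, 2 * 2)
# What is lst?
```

After line 1: lst = [12, 5, 2, 9, 4]
After line 2 (remove first 2): lst = [12, 5, 9, 4]
After line 3 (insert 4 at index 0): lst = [4, 12, 5, 9, 4]

[4, 12, 5, 9, 4]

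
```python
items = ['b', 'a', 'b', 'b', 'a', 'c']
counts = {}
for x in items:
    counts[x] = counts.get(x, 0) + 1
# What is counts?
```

Initial: counts = {}, items = ['b', 'a', 'b', 'b', 'a', 'c']
See 'b': counts = {'b': 1}
See 'a': counts = {'b': 1, 'a': 1}
See 'b': counts = {'b': 2, 'a': 1}
See 'b': counts = {'b': 3, 'a': 1}
See 'a': counts = {'b': 3, 'a': 2}
See 'c': counts = {'b': 3, 'a': 2, 'c': 1}

{'b': 3, 'a': 2, 'c': 1}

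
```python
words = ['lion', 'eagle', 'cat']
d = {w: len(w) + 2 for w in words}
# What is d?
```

{'lion': 6, 'eagle': 7, 'cat': 5}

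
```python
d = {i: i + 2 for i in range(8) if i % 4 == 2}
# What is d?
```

{2: 4, 6: 8}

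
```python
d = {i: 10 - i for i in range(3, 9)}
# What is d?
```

{3: 7, 4: 6, 5: 5, 6: 4, 7: 3, 8: 2}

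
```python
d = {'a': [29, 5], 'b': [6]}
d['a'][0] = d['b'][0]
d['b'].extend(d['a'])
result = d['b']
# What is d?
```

After line 1: d = {'a': [29, 5], 'b': [6]}
After line 2 (a[0] = b[0] = 6): d = {'a': [6, 5], 'b': [6]}
After line 3 (b.extend(a) appends [6, 5]): d = {'a': [6, 5], 'b': [6, 6, 5]}
After line 4: result = d['b'] = [6, 6, 5]

{'a': [6, 5], 'b': [6, 6, 5]}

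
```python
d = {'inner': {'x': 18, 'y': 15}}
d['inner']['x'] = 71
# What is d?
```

After line 1: d = {'inner': {'x': 18, 'y': 15}}
After line 2 (inner x overwritten): d = {'inner': {'x': 71, 'y': 15}}

{'inner': {'x': 71, 'y': 15}}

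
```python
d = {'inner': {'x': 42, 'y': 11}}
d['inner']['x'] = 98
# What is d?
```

After line 1: d = {'inner': {'x': 42, 'y': 11}}
After line 2 (inner x overwritten): d = {'inner': {'x': 98, 'y': 11}}

{'inner': {'x': 98, 'y': 11}}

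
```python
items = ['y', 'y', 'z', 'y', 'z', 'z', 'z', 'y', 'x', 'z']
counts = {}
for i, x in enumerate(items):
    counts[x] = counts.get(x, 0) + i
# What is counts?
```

Initial: counts = {}, items = ['y', 'y', 'z', 'y', 'z', 'z', 'z', 'y', 'x', 'z']
i=0, x='y': counts = {'y': 0}
i=1, x='y': counts = {'y': 1}
i=2, x='z': counts = {'y': 1, 'z': 2}
i=3, x='y': counts = {'y': 4, 'z': 2}
i=4, x='z': counts = {'y': 4, 'z': 6}
i=5, x='z': counts = {'y': 4, 'z': 11}
i=6, x='z': counts = {'y': 4, 'z': 17}
i=7, x='y': counts = {'y': 11, 'z': 17}
i=8, x='x': counts = {'y': 11, 'z': 17, 'x': 8}
i=9, x='z': counts = {'y': 11, 'z': 26, 'x': 8}

{'y': 11, 'z': 26, 'x': 8}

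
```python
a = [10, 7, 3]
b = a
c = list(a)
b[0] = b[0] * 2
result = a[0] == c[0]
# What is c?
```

After line 1: a = [10, 7, 3]
After line 2 (b = a, alias): a = [10, 7, 3], b = [10, 7, 3]
After line 3 (c = list(a) is a copy, new object): c = [10, 7, 3]
After line 4 (b[0] = 10 * 2 = 20; mutates shared a/b): a = b = [20, 7, 3], c = [10, 7, 3]
After line 5 (a[0] = 20, c[0] = 10; result = False)

[10, 7, 3]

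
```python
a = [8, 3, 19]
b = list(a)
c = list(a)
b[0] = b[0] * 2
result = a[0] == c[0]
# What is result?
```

After line 1: a = [8, 3, 19]
After line 2 (b = list(a), copy): a = [8, 3, 19], b = [8, 3, 19]
After line 3 (c = list(a) is a copy, new object): c = [8, 3, 19]
After line 4 (b[0] = 8 * 2 = 16; only b mutates (copy)): a = [8, 3, 19], b = [16, 3, 19], c = [8, 3, 19]
After line 5 (a[0] = 8, c[0] = 8; result = True)

True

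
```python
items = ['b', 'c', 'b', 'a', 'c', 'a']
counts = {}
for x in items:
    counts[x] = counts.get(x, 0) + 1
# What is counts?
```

Initial: counts = {}, items = ['b', 'c', 'b', 'a', 'c', 'a']
See 'b': counts = {'b': 1}
See 'c': counts = {'b': 1, 'c': 1}
See 'b': counts = {'b': 2, 'c': 1}
See 'a': counts = {'b': 2, 'c': 1, 'a': 1}
See 'c': counts = {'b': 2, 'c': 2, 'a': 1}
See 'a': counts = {'b': 2, 'c': 2, 'a': 2}

{'b': 2, 'c': 2, 'a': 2}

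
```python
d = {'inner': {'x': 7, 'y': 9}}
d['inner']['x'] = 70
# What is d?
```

After line 1: d = {'inner': {'x': 7, 'y': 9}}
After line 2 (inner x overwritten): d = {'inner': {'x': 70, 'y': 9}}

{'inner': {'x': 70, 'y': 9}}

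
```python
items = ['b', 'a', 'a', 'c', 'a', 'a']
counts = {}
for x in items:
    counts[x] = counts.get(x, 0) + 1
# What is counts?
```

Initial: counts = {}, items = ['b', 'a', 'a', 'c', 'a', 'a']
See 'b': counts = {'b': 1}
See 'a': counts = {'b': 1, 'a': 1}
See 'a': counts = {'b': 1, 'a': 2}
See 'c': counts = {'b': 1, 'a': 2, 'c': 1}
See 'a': counts = {'b': 1, 'a': 3, 'c': 1}
See 'a': counts = {'b': 1, 'a': 4, 'c': 1}

{'b': 1, 'a': 4, 'c': 1}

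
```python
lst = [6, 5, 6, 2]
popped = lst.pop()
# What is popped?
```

2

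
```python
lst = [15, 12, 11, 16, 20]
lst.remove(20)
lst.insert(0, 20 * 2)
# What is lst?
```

After line 1: lst = [15, 12, 11, 16, 20]
After line 2 (remove first 20): lst = [15, 12, 11, 16]
After line 3 (insert 40 at index 0): lst = [40, 15, 12, 11, 16]

[40, 15, 12, 11, 16]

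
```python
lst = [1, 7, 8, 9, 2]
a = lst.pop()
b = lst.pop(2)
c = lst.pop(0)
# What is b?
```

After line 1: lst = [1, 7, 8, 9, 2]
After line 2 (pop() -> a = 2): lst = [1, 7, 8, 9]
After line 3 (pop(2) -> b = 8): lst = [1, 7, 9]
After line 4 (pop(0) -> c = 1): lst = [7, 9]

8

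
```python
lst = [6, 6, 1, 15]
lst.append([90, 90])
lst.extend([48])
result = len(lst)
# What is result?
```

After line 1: lst = [6, 6, 1, 15]
After line 2 (append adds [90, 90] as single element): lst = [6, 6, 1, 15, [90, 90]]
After line 3 (extend unpacks [48], adds 48): lst = [6, 6, 1, 15, [90, 90], 48]
After line 4: result = len(lst) = 6

6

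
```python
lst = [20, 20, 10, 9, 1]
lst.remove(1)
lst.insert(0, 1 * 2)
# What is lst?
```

After line 1: lst = [20, 20, 10, 9, 1]
After line 2 (remove first 1): lst = [20, 20, 10, 9]
After line 3 (insert 2 at index 0): lst = [2, 20, 20, 10, 9]

[2, 20, 20, 10, 9]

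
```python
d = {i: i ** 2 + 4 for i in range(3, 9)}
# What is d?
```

{3: 13, 4: 20, 5: 29, 6: 40, 7: 53, 8: 68}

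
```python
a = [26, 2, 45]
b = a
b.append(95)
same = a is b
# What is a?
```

After line 1: a = [26, 2, 45]
After line 2 (b = a is an alias, same object): a = [26, 2, 45], b = [26, 2, 45]
After line 3 (b.append mutates the shared list): a = [26, 2, 45, 95], b = [26, 2, 45, 95]
After line 4 (same = a is b; same object -> True): same = True

[26, 2, 45, 95]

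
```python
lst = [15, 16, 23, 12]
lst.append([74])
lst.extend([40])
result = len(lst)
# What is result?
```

After line 1: lst = [15, 16, 23, 12]
After line 2 (append adds [74] as single element): lst = [15, 16, 23, 12, [74]]
After line 3 (extend unpacks [40], adds 40): lst = [15, 16, 23, 12, [74], 40]
After line 4: result = len(lst) = 6

6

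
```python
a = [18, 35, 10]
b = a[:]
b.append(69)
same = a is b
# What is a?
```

After line 1: a = [18, 35, 10]
After line 2 (b = a[:] is a shallow copy, new object): a = [18, 35, 10], b = [18, 35, 10]
After line 3 (append only mutates b): a = [18, 35, 10], b = [18, 35, 10, 69]
After line 4 (same = a is b; different objects -> False): same = False

[18, 35, 10]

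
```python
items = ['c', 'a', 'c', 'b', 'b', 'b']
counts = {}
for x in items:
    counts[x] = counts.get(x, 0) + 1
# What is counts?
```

Initial: counts = {}, items = ['c', 'a', 'c', 'b', 'b', 'b']
See 'c': counts = {'c': 1}
See 'a': counts = {'c': 1, 'a': 1}
See 'c': counts = {'c': 2, 'a': 1}
See 'b': counts = {'c': 2, 'a': 1, 'b': 1}
See 'b': counts = {'c': 2, 'a': 1, 'b': 2}
See 'b': counts = {'c': 2, 'a': 1, 'b': 3}

{'c': 2, 'a': 1, 'b': 3}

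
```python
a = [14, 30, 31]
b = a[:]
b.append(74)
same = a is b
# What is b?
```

After line 1: a = [14, 30, 31]
After line 2 (b = a[:] is a shallow copy, new object): a = [14, 30, 31], b = [14, 30, 31]
After line 3 (append only mutates b): a = [14, 30, 31], b = [14, 30, 31, 74]
After line 4 (same = a is b; different objects -> False): same = False

[14, 30, 31, 74]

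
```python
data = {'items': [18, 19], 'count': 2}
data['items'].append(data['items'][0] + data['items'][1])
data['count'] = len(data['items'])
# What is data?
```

After line 1: data = {'items': [18, 19], 'count': 2}
After line 2 (append 18 + 19 = 37): data = {'items': [18, 19, 37], 'count': 2}
After line 3 (count = len(items) = 3): data = {'items': [18, 19, 37], 'count': 3}

{'items': [18, 19, 37], 'count': 3}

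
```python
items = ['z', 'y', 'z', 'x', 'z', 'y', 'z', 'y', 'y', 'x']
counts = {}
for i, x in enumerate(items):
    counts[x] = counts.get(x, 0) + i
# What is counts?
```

Initial: counts = {}, items = ['z', 'y', 'z', 'x', 'z', 'y', 'z', 'y', 'y', 'x']
i=0, x='z': counts = {'z': 0}
i=1, x='y': counts = {'z': 0, 'y': 1}
i=2, x='z': counts = {'z': 2, 'y': 1}
i=3, x='x': counts = {'z': 2, 'y': 1, 'x': 3}
i=4, x='z': counts = {'z': 6, 'y': 1, 'x': 3}
i=5, x='y': counts = {'z': 6, 'y': 6, 'x': 3}
i=6, x='z': counts = {'z': 12, 'y': 6, 'x': 3}
i=7, x='y': counts = {'z': 12, 'y': 13, 'x': 3}
i=8, x='y': counts = {'z': 12, 'y': 21, 'x': 3}
i=9, x='x': counts = {'z': 12, 'y': 21, 'x': 12}

{'z': 12, 'y': 21, 'x': 12}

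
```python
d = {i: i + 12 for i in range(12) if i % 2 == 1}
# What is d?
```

{1: 13, 3: 15, 5: 17, 7: 19, 9: 21, 11: 23}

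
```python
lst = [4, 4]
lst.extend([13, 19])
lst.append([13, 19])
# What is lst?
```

After line 1: lst = [4, 4]
After line 2 (extend unpacks [13, 19]): lst = [4, 4, 13, 19]
After line 3 (append adds [13, 19] as single element): lst = [4, 4, 13, 19, [13, 19]]

[4, 4, 13, 19, [13, 19]]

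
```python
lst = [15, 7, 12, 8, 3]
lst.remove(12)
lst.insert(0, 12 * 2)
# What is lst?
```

After line 1: lst = [15, 7, 12, 8, 3]
After line 2 (remove first 12): lst = [15, 7, 8, 3]
After line 3 (insert 24 at index 0): lst = [24, 15, 7, 8, 3]

[24, 15, 7, 8, 3]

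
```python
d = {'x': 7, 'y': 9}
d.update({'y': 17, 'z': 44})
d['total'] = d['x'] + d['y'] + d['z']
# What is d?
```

After line 1: d = {'x': 7, 'y': 9}
After line 2 (y overwritten, z added): d = {'x': 7, 'y': 17, 'z': 44}
After line 3 (total = 7 + 17 + 44 = 68): d = {'x': 7, 'y': 17, 'z': 44, 'total': 68}

{'x': 7, 'y': 17, 'z': 44, 'total': 68}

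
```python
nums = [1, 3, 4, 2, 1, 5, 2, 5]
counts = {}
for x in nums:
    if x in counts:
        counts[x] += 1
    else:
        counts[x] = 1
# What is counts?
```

Initial: counts = {}, nums = [1, 3, 4, 2, 1, 5, 2, 5]
See 1: counts = {1: 1}
See 3: counts = {1: 1, 3: 1}
See 4: counts = {1: 1, 3: 1, 4: 1}
See 2: counts = {1: 1, 3: 1, 4: 1, 2: 1}
See 1: counts = {1: 2, 3: 1, 4: 1, 2: 1}
See 5: counts = {1: 2, 3: 1, 4: 1, 2: 1, 5: 1}
See 2: counts = {1: 2, 3: 1, 4: 1, 2: 2, 5: 1}
See 5: counts = {1: 2, 3: 1, 4: 1, 2: 2, 5: 2}

{1: 2, 3: 1, 4: 1, 2: 2, 5: 2}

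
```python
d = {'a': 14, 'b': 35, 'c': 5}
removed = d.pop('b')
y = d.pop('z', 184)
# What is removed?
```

After line 1: d = {'a': 14, 'b': 35, 'c': 5}
After line 2 (pop 'b' returns 35): d = {'a': 14, 'c': 5}, removed = 35
After line 3 (pop 'z' missing, returns default 184): d = {'a': 14, 'c': 5}, y = 184

35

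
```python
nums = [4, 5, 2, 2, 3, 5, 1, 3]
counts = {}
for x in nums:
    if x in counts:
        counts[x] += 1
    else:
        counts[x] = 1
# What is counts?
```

Initial: counts = {}, nums = [4, 5, 2, 2, 3, 5, 1, 3]
See 4: counts = {4: 1}
See 5: counts = {4: 1, 5: 1}
See 2: counts = {4: 1, 5: 1, 2: 1}
See 2: counts = {4: 1, 5: 1, 2: 2}
See 3: counts = {4: 1, 5: 1, 2: 2, 3: 1}
See 5: counts = {4: 1, 5: 2, 2: 2, 3: 1}
See 1: counts = {4: 1, 5: 2, 2: 2, 3: 1, 1: 1}
See 3: counts = {4: 1, 5: 2, 2: 2, 3: 2, 1: 1}

{4: 1, 5: 2, 2: 2, 3: 2, 1: 1}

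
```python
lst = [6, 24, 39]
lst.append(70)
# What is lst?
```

[6, 24, 39, 70]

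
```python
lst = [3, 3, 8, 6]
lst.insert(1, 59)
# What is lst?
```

[3, 59, 3, 8, 6]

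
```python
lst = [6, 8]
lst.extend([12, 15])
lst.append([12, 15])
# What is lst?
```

After line 1: lst = [6, 8]
After line 2 (extend unpacks [12, 15]): lst = [6, 8, 12, 15]
After line 3 (append adds [12, 15] as single element): lst = [6, 8, 12, 15, [12, 15]]

[6, 8, 12, 15, [12, 15]]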